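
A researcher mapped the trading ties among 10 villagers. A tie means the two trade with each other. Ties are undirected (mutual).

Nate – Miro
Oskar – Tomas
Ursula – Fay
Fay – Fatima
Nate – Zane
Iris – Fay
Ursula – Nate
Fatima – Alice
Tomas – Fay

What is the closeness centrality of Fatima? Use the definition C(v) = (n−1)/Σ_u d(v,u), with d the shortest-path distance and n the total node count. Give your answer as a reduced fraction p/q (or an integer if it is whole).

9/22

Distances from Fatima: Alice:1, Fay:1, Iris:2, Miro:4, Nate:3, Oskar:3, Tomas:2, Ursula:2, Zane:4. Sum = 22.
n = 10, so closeness = 9/22.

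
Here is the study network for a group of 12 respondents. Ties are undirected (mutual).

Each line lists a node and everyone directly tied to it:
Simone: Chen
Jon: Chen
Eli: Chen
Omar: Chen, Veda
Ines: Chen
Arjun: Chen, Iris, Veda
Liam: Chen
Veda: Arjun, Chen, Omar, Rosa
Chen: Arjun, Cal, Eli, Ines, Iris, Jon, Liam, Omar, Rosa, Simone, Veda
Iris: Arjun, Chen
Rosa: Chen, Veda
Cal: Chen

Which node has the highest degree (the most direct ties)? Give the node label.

Degrees — Arjun:3, Cal:1, Chen:11, Eli:1, Ines:1, Iris:2, Jon:1, Liam:1, Omar:2, Rosa:2, Simone:1, Veda:4.
The maximum is 11, attained only by Chen.

Chen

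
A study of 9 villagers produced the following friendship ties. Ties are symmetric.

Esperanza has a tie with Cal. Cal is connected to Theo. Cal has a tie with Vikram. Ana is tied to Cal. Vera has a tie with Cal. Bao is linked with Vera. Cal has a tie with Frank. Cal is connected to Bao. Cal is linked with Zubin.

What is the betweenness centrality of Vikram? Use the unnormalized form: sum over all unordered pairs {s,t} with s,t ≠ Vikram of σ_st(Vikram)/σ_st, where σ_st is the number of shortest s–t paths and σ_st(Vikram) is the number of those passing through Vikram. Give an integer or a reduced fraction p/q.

No shortest path between any pair of other nodes passes through Vikram.
Summing the contributions gives betweenness(Vikram) = 0.

0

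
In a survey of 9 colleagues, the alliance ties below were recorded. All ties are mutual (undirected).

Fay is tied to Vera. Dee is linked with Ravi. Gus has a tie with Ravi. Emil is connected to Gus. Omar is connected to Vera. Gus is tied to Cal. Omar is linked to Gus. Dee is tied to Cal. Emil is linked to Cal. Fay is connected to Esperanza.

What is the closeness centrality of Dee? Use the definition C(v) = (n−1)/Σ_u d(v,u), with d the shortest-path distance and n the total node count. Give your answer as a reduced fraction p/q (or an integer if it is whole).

1/3

Distances from Dee: Cal:1, Emil:2, Esperanza:6, Fay:5, Gus:2, Omar:3, Ravi:1, Vera:4. Sum = 24.
n = 9, so closeness = 8/24 = 1/3.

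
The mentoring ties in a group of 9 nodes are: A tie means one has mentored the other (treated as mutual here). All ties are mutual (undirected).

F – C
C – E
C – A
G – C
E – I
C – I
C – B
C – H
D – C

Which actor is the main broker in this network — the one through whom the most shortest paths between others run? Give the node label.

C

Unnormalized betweenness of each node: A:0, B:0, C:27, D:0, E:0, F:0, G:0, H:0, I:0.
C has the largest value, 27, making it the main broker — the node through which the most shortest paths run.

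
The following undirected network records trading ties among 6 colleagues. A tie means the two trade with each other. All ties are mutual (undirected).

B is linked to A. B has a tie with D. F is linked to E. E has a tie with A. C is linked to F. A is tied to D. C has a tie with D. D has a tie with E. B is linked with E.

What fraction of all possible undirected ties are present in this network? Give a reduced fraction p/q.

3/5

There are 9 edges and 6 nodes, so the maximum possible is C(6,2) = 15.
Density = 9/15 = 3/5.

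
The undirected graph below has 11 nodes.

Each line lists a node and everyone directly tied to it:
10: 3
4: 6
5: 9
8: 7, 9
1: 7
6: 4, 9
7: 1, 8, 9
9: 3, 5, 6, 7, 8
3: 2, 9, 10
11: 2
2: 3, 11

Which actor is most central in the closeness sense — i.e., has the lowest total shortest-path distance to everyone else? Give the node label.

9

Farness (sum of distances to all others) for each node — 1:31, 2:26, 3:19, 4:32, 5:25, 6:23, 7:22, 8:23, 9:16, 10:28, 11:35.
The smallest farness is 16, for 9, so 9 has the highest closeness.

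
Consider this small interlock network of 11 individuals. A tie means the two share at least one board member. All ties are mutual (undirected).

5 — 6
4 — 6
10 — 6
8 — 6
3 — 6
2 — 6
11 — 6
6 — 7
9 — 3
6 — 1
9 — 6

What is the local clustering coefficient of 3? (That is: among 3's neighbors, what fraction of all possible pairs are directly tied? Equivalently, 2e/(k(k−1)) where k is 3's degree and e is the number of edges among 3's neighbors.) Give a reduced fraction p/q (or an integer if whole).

1

3's neighbors: 6 and 9 (k = 2).
Possible neighbor pairs: C(2,2) = 1. Edges among them: 6–9 → e = 1.
Clustering(3) = 1/1.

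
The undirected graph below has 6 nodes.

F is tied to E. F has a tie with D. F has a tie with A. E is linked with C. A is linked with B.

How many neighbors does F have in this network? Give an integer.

F is directly tied to A, D, and E. That is 3 neighbors, so the degree of F is 3.

3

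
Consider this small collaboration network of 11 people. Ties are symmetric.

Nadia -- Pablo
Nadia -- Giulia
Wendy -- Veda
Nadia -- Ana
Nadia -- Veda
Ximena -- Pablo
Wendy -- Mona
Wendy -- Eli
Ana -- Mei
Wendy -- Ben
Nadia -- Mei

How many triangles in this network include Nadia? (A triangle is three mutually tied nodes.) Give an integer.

1

Nadia's neighbors: Ana, Giulia, Mei, Pablo, and Veda.
Neighbor pairs that are themselves tied: Nadia–Ana–Mei. Each forms one triangle with Nadia, for 1 in total.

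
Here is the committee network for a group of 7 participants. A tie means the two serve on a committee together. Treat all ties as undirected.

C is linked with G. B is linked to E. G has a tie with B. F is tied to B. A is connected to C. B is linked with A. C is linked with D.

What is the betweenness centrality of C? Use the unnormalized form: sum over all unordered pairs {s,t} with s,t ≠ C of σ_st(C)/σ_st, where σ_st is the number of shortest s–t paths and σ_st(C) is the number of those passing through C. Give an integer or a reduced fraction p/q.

Pairs whose geodesics pass through C — G–A: 1/2; G–D: 1; B–D: 2/2; A–D: 1; E–D: 2/2; D–F: 2/2.
All other pairs contribute 0.
Summing the contributions gives betweenness(C) = 11/2.

11/2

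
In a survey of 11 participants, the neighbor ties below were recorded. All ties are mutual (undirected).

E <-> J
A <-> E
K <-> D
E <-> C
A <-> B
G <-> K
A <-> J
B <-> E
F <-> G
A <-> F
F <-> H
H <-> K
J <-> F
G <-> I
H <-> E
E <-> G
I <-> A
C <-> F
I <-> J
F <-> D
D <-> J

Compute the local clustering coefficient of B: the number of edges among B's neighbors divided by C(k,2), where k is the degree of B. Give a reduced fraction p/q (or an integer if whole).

B's neighbors: A and E (k = 2).
Possible neighbor pairs: C(2,2) = 1. Edges among them: A–E → e = 1.
Clustering(B) = 1/1.

1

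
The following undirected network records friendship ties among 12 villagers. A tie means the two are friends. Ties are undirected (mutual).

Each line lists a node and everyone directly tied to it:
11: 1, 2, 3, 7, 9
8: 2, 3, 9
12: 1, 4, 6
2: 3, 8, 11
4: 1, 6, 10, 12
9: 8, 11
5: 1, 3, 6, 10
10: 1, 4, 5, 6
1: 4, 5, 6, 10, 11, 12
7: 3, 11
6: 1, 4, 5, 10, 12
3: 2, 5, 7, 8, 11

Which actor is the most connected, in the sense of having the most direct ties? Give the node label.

Degrees — 1:6, 2:3, 3:5, 4:4, 5:4, 6:5, 7:2, 8:3, 9:2, 10:4, 11:5, 12:3.
The maximum is 6, attained only by 1.

1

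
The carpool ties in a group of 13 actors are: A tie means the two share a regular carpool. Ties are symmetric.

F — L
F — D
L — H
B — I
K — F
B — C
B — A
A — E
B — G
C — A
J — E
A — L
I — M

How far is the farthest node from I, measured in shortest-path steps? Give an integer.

5

Distances from I: A:2, B:1, C:2, D:5, E:3, F:4, G:2, H:4, J:4, K:5, L:3, M:1.
The largest is 5 (to D and K), so the eccentricity of I is 5.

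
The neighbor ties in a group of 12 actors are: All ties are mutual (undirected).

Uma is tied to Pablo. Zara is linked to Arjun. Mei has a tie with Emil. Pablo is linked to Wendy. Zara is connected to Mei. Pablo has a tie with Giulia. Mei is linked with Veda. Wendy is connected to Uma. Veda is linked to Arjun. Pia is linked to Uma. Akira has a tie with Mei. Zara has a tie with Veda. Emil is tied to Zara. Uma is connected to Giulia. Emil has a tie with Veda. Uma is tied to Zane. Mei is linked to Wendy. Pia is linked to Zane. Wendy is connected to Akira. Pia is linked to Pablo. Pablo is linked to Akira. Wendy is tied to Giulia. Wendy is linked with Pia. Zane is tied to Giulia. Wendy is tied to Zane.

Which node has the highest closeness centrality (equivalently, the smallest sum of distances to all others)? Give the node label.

Wendy

Farness (sum of distances to all others) for each node — Akira:20, Arjun:32, Emil:24, Giulia:23, Mei:17, Pablo:22, Pia:23, Uma:22, Veda:23, Wendy:16, Zane:23, Zara:23.
The smallest farness is 16, for Wendy, so Wendy has the highest closeness.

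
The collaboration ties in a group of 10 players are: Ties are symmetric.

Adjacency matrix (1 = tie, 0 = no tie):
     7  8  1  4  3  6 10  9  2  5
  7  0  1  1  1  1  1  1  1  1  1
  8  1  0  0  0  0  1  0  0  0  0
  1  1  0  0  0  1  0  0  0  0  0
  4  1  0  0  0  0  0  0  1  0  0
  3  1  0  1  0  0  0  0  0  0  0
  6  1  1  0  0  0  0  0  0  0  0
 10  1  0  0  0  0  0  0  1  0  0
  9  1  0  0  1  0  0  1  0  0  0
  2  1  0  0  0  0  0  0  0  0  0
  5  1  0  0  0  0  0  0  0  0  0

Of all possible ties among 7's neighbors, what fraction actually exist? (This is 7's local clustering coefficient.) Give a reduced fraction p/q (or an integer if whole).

1/9

7's neighbors: 1, 2, 3, 4, 5, 6, 8, 9, and 10 (k = 9).
Possible neighbor pairs: C(9,2) = 36. Edges among them: 1–3, 4–9, 6–8, 9–10 → e = 4.
Clustering(7) = 4/36 = 1/9.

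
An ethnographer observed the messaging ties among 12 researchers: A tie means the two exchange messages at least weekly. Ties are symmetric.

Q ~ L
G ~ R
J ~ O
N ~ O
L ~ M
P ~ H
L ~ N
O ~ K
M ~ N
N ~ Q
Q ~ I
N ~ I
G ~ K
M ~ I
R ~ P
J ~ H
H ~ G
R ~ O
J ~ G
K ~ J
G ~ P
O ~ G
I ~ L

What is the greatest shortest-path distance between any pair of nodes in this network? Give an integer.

4

Eccentricity of each node (its greatest distance to any other): G:3, H:4, I:4, J:3, K:3, L:4, M:4, N:3, O:2, P:4, Q:4, R:3.
The maximum eccentricity is 4, realized for instance by the pair H–L via H – G – O – N – L. So the diameter is 4.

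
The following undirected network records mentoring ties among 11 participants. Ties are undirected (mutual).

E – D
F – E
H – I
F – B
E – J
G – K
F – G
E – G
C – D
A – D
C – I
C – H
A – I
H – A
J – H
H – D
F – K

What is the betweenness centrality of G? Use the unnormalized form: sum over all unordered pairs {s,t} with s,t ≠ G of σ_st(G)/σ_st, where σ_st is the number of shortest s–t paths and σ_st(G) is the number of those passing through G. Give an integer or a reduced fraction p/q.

7/2

Pairs whose geodesics pass through G — E–K: 1/2; K–D: 1/2; K–H: 2/4; K–C: 1/2; K–A: 1/2; K–I: 4/8; K–J: 1/2.
All other pairs contribute 0.
Summing the contributions gives betweenness(G) = 7/2.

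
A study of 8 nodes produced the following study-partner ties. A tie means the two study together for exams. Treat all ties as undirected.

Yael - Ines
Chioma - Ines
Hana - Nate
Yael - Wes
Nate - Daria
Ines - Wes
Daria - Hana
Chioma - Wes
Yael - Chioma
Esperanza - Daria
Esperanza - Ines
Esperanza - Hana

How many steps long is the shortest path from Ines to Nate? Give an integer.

3

One shortest route is Ines – Esperanza – Hana – Nate, which uses 3 edges, and at distance 2 from Ines we only reach {Daria, Hana}, which does not include Nate. So d(Ines,Nate) = 3.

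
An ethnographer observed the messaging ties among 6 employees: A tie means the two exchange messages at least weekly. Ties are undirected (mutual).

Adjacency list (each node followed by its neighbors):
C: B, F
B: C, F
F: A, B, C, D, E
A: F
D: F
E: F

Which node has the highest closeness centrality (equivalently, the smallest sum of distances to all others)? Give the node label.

Farness (sum of distances to all others) for each node — A:9, B:8, C:8, D:9, E:9, F:5.
The smallest farness is 5, for F, so F has the highest closeness.

F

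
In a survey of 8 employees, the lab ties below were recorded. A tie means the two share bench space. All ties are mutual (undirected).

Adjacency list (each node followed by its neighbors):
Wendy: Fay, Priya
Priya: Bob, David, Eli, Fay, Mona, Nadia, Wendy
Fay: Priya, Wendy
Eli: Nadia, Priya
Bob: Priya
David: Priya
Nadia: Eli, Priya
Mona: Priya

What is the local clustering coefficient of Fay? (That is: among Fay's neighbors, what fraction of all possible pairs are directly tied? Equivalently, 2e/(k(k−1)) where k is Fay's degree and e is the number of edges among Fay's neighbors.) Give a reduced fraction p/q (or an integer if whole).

Fay's neighbors: Priya and Wendy (k = 2).
Possible neighbor pairs: C(2,2) = 1. Edges among them: Priya–Wendy → e = 1.
Clustering(Fay) = 1/1.

1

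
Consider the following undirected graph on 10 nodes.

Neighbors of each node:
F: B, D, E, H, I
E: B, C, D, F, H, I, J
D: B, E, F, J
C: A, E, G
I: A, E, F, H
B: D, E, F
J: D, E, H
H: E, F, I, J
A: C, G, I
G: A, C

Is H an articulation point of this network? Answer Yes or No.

Even without H, every remaining node can still reach every other (the residual graph is connected), so H is not a cut vertex.

No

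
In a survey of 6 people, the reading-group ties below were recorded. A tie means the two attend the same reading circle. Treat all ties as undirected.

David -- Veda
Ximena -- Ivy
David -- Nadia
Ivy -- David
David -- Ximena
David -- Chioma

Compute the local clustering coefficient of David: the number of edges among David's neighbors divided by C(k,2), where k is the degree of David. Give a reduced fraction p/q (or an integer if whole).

1/10

David's neighbors: Chioma, Ivy, Nadia, Veda, and Ximena (k = 5).
Possible neighbor pairs: C(5,2) = 10. Edges among them: Ivy–Ximena → e = 1.
Clustering(David) = 1/10.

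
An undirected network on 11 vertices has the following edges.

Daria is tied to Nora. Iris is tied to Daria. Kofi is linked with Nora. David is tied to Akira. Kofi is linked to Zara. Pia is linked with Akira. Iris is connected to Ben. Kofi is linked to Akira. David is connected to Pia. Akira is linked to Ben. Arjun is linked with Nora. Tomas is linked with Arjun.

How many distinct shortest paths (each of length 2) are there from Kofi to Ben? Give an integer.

1

The shortest distance is 2, and the only length-2 path is Kofi–Akira–Ben. So there is exactly 1 shortest path.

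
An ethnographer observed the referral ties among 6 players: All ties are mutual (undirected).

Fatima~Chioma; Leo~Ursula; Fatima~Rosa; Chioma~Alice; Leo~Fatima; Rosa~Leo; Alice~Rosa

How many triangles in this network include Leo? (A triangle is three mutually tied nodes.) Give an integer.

1

Leo's neighbors: Fatima, Rosa, and Ursula.
Neighbor pairs that are themselves tied: Leo–Fatima–Rosa. Each forms one triangle with Leo, for 1 in total.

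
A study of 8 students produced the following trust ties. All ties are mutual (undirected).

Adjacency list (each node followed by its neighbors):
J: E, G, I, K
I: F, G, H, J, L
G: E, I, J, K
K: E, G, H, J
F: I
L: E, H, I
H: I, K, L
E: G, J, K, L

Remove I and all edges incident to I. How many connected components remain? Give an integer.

2

Without I, the remaining ties split the others into: {E, G, H, J, K, L}; {F}.
That's 2 separate components.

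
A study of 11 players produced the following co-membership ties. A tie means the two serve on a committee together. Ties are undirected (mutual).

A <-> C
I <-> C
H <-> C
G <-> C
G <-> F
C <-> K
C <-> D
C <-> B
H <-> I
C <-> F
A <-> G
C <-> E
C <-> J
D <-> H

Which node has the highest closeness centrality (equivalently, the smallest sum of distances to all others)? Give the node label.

C

Farness (sum of distances to all others) for each node — A:18, B:19, C:10, D:18, E:19, F:18, G:17, H:17, I:18, J:19, K:19.
The smallest farness is 10, for C, so C has the highest closeness.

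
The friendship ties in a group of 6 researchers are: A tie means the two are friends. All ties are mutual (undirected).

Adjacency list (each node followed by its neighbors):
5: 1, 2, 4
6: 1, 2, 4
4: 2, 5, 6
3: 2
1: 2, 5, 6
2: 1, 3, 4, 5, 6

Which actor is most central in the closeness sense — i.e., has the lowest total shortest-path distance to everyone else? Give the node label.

2

Farness (sum of distances to all others) for each node — 1:7, 2:5, 3:9, 4:7, 5:7, 6:7.
The smallest farness is 5, for 2, so 2 has the highest closeness.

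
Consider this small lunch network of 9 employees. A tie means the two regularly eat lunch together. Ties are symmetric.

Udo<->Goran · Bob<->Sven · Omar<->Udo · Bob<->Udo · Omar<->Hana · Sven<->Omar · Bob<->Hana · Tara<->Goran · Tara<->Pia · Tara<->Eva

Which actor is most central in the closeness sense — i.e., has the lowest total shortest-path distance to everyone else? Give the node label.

Udo

Farness (sum of distances to all others) for each node — Bob:18, Eva:26, Goran:16, Hana:23, Omar:18, Pia:26, Sven:23, Tara:19, Udo:15.
The smallest farness is 15, for Udo, so Udo has the highest closeness.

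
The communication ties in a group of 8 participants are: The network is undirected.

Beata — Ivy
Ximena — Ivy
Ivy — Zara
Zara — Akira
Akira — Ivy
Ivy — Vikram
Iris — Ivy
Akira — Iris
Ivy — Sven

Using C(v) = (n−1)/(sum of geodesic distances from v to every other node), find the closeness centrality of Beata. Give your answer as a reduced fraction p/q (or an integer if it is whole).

Distances from Beata: Akira:2, Iris:2, Ivy:1, Sven:2, Vikram:2, Ximena:2, Zara:2. Sum = 13.
n = 8, so closeness = 7/13.

7/13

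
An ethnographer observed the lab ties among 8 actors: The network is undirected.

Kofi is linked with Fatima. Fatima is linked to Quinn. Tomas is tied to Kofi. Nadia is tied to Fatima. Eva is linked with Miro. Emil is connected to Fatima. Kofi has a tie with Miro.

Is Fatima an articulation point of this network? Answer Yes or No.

Removing Fatima leaves {Eva, Kofi, Miro, and Tomas} with no path to {Nadia}, so the network splits into 4 components. Fatima is a cut vertex.

Yes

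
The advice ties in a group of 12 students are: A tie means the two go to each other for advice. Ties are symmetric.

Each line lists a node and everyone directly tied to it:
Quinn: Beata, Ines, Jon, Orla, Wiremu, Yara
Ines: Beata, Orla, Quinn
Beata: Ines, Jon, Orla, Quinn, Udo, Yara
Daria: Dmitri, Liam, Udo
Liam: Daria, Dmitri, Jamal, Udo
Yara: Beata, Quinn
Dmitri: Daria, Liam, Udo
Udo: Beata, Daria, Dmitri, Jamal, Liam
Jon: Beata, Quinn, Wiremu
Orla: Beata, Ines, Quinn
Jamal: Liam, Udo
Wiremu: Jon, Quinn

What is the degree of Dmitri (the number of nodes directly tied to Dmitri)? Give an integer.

3

Dmitri is directly tied to Daria, Liam, and Udo. That is 3 neighbors, so the degree of Dmitri is 3.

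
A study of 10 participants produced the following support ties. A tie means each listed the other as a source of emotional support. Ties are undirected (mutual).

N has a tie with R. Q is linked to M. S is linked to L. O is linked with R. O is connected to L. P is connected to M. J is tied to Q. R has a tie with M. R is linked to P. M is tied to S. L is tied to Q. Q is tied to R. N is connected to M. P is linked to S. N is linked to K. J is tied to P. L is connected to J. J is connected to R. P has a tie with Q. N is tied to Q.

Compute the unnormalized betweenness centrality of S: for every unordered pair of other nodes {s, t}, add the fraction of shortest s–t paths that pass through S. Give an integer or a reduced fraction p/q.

Pairs whose geodesics pass through S — P–L: 1/3; L–M: 1/2.
All other pairs contribute 0.
Summing the contributions gives betweenness(S) = 5/6.

5/6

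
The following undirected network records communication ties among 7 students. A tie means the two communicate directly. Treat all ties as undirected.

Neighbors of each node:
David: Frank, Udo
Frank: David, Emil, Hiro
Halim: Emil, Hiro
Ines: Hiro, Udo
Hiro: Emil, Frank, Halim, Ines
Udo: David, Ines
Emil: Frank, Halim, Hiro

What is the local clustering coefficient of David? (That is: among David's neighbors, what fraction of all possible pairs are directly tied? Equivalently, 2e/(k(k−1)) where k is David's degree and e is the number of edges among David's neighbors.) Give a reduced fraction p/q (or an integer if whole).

David's neighbors: Frank and Udo (k = 2).
Possible neighbor pairs: C(2,2) = 1. Edges among them: none → e = 0.
Clustering(David) = 0/1.

0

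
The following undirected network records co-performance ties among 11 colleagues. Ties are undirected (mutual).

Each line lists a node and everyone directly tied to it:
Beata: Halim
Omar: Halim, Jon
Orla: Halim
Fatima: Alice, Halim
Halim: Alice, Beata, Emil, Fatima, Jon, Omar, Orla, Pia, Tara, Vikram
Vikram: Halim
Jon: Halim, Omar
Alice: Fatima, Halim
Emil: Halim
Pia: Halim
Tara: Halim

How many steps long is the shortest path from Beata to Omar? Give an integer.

2

One shortest route is Beata – Halim – Omar, which uses 2 edges, and Beata and Omar are not directly tied, so nothing shorter exists. So d(Beata,Omar) = 2.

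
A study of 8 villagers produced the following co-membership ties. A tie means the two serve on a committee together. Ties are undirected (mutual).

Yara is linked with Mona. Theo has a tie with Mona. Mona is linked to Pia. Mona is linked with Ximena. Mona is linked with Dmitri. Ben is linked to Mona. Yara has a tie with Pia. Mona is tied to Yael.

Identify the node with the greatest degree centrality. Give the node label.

Mona

Degrees — Ben:1, Dmitri:1, Mona:7, Pia:2, Theo:1, Ximena:1, Yael:1, Yara:2.
The maximum is 7, attained only by Mona.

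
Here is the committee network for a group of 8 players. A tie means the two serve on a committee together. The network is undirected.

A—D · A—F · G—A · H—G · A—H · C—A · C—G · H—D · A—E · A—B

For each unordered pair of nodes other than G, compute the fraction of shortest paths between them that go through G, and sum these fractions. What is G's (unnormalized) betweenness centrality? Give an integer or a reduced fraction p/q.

Pairs whose geodesics pass through G — H–C: 1/2.
All other pairs contribute 0.
Summing the contributions gives betweenness(G) = 1/2.

1/2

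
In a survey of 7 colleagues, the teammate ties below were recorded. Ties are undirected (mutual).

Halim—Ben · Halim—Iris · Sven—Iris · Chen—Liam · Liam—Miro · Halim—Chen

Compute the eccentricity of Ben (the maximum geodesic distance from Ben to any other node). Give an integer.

4

Distances from Ben: Chen:2, Halim:1, Iris:2, Liam:3, Miro:4, Sven:3.
The largest is 4 (to Miro), so the eccentricity of Ben is 4.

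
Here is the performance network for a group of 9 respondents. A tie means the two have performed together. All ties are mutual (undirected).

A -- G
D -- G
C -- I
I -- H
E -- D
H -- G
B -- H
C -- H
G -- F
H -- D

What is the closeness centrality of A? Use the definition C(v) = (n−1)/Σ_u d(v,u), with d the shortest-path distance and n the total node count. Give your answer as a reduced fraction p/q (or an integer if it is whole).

8/19

Distances from A: B:3, C:3, D:2, E:3, F:2, G:1, H:2, I:3. Sum = 19.
n = 9, so closeness = 8/19.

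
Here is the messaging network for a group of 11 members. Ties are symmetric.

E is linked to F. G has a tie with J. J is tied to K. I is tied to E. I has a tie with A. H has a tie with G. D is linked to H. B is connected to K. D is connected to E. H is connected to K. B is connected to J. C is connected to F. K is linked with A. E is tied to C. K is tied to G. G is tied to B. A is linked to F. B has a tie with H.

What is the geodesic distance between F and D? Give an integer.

2

One shortest route is F – E – D, which uses 2 edges, and F and D are not directly tied, so nothing shorter exists. So d(F,D) = 2.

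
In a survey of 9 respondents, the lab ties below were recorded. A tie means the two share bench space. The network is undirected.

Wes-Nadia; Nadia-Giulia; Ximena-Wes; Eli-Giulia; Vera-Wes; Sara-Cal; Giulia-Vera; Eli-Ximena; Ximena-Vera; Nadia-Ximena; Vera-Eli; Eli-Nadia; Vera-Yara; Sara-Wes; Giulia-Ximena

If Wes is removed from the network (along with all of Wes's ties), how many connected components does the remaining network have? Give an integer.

2

Without Wes, the remaining ties split the others into: {Eli, Giulia, Nadia, Vera, Ximena, Yara}; {Cal, Sara}.
That's 2 separate components.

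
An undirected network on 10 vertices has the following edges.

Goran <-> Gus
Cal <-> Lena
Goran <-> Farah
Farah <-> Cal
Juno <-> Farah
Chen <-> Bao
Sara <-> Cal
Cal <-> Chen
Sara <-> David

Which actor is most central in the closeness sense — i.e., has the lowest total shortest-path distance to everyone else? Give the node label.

Cal

Farness (sum of distances to all others) for each node — Bao:29, Cal:15, Chen:21, David:29, Farah:17, Goran:23, Gus:31, Juno:25, Lena:23, Sara:21.
The smallest farness is 15, for Cal, so Cal has the highest closeness.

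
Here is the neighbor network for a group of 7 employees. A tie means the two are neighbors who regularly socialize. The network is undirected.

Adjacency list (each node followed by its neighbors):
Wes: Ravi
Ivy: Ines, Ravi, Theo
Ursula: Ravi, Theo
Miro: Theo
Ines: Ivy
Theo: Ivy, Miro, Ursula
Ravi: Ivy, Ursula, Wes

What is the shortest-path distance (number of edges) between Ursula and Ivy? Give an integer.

2

One shortest route is Ursula – Theo – Ivy, which uses 2 edges, and Ursula and Ivy are not directly tied, so nothing shorter exists. So d(Ursula,Ivy) = 2.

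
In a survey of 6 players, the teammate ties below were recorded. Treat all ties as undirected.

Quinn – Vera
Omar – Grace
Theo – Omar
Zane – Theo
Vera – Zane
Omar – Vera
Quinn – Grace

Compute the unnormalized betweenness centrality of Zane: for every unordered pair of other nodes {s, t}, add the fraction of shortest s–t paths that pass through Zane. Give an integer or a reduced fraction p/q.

Pairs whose geodesics pass through Zane — Theo–Quinn: 1/3; Theo–Vera: 1/2.
All other pairs contribute 0.
Summing the contributions gives betweenness(Zane) = 5/6.

5/6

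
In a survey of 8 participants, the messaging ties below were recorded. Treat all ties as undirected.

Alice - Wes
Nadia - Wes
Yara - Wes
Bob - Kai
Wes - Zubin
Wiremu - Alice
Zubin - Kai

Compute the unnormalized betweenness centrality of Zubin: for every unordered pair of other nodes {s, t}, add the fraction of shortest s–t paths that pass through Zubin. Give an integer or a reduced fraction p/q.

10

Pairs whose geodesics pass through Zubin — Yara–Bob: 1; Yara–Kai: 1; Bob–Alice: 1; Bob–Nadia: 1; Bob–Wiremu: 1; Bob–Wes: 1; Kai–Alice: 1; Kai–Nadia: 1; Kai–Wiremu: 1; Kai–Wes: 1.
All other pairs contribute 0.
Summing the contributions gives betweenness(Zubin) = 10.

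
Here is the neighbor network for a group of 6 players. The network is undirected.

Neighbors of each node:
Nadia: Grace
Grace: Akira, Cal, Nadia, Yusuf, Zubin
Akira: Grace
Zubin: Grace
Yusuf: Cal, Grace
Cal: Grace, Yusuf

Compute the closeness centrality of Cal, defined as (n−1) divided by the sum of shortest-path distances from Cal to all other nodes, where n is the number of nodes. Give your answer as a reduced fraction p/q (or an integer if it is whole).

5/8

Distances from Cal: Akira:2, Grace:1, Nadia:2, Yusuf:1, Zubin:2. Sum = 8.
n = 6, so closeness = 5/8.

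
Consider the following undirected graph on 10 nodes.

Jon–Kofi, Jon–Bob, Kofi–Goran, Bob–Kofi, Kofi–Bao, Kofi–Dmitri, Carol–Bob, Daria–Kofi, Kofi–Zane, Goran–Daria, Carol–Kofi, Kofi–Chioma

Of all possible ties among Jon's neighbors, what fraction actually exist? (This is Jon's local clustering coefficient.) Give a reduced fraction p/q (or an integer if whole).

1

Jon's neighbors: Bob and Kofi (k = 2).
Possible neighbor pairs: C(2,2) = 1. Edges among them: Bob–Kofi → e = 1.
Clustering(Jon) = 1/1.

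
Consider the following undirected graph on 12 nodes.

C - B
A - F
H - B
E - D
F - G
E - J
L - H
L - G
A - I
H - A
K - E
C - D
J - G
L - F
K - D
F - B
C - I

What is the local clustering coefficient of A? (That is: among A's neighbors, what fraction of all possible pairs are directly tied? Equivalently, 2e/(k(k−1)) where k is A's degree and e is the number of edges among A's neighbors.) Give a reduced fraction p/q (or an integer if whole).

0

A's neighbors: F, H, and I (k = 3).
Possible neighbor pairs: C(3,2) = 3. Edges among them: none → e = 0.
Clustering(A) = 0/3 = 0.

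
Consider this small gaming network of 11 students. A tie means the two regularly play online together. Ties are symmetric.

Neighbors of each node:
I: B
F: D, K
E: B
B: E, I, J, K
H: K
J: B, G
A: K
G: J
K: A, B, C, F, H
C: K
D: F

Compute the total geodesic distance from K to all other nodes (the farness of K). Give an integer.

16

Distances from K: A:1, B:1, C:1, D:2, E:2, F:1, G:3, H:1, I:2, J:2.
Sum = 1 + 1 + 1 + 2 + 2 + 1 + 3 + 1 + 2 + 2 = 16.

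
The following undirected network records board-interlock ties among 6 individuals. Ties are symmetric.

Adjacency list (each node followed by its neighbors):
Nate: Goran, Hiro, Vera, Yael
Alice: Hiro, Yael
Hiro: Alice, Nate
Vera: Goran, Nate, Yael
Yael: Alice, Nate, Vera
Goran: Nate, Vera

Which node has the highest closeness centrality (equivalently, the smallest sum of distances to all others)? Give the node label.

Nate

Farness (sum of distances to all others) for each node — Alice:9, Goran:9, Hiro:8, Nate:6, Vera:7, Yael:7.
The smallest farness is 6, for Nate, so Nate has the highest closeness.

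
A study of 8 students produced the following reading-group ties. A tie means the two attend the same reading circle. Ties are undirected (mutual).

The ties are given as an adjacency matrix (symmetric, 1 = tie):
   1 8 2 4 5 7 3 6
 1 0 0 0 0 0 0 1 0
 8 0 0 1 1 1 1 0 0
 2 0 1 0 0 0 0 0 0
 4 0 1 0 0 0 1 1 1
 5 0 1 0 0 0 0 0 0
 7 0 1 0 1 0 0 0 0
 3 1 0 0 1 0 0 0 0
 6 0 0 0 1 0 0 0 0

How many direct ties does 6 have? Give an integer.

6 is directly tied to 4. That is 1 neighbor, so the degree of 6 is 1.

1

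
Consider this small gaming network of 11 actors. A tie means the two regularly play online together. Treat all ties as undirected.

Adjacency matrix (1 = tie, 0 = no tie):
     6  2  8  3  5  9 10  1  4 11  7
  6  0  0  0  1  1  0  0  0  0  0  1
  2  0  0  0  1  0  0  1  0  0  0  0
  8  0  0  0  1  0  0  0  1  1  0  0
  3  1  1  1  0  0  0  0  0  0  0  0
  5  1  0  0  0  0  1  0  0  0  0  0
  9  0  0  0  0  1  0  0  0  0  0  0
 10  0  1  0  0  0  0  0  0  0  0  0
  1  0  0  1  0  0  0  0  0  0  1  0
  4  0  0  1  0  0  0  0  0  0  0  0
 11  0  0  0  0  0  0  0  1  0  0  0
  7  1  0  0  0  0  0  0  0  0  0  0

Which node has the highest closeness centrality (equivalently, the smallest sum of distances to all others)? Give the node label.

3

Farness (sum of distances to all others) for each node — 1:29, 2:26, 3:19, 4:31, 5:29, 6:22, 7:31, 8:22, 9:38, 10:35, 11:38.
The smallest farness is 19, for 3, so 3 has the highest closeness.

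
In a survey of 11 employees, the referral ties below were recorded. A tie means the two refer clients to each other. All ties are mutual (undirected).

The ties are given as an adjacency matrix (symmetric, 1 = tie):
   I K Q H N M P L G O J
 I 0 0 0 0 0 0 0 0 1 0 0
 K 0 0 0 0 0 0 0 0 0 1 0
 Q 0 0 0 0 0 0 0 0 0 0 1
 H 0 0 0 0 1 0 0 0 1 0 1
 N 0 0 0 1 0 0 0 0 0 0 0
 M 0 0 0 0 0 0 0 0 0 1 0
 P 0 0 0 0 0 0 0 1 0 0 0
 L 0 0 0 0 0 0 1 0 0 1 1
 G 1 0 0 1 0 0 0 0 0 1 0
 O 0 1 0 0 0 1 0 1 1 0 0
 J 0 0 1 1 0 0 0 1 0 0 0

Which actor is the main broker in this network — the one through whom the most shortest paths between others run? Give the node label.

Unnormalized betweenness of each node: G:15, H:13, I:0, J:13, K:0, L:15, M:0, N:0, O:21, P:0, Q:0.
O has the largest value, 21, making it the main broker — the node through which the most shortest paths run.

O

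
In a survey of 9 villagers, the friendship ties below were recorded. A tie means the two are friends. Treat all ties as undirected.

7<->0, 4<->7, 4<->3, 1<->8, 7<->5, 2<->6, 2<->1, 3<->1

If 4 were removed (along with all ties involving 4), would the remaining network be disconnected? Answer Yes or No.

Removing 4 leaves {1, 2, 3, 6, and 8} with no path to {0, 5, and 7}, so the network splits into 2 components. 4 is a cut vertex.

Yes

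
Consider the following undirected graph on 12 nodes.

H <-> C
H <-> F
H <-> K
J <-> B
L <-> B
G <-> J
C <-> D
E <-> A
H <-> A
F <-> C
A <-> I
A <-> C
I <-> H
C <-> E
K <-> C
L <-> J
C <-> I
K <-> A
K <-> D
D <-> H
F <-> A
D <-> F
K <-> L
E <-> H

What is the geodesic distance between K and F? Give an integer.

One shortest route is K – H – F, which uses 2 edges, and K and F are not directly tied, so nothing shorter exists. So d(K,F) = 2.

2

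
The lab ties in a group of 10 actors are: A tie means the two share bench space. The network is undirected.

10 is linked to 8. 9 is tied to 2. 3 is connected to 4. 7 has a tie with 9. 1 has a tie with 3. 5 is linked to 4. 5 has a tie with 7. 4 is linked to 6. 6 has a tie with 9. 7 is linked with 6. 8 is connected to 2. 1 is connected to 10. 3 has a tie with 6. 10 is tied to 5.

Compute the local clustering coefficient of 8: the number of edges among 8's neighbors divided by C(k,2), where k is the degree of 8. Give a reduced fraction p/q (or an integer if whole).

8's neighbors: 2 and 10 (k = 2).
Possible neighbor pairs: C(2,2) = 1. Edges among them: none → e = 0.
Clustering(8) = 0/1.

0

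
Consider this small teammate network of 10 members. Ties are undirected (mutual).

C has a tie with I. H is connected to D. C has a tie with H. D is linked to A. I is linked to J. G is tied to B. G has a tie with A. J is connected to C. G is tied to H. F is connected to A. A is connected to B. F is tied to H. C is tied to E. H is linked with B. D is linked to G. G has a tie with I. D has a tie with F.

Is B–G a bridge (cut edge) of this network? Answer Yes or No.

Even without that edge, B still reaches G via B – H – G, so the network stays connected. Not a bridge.

No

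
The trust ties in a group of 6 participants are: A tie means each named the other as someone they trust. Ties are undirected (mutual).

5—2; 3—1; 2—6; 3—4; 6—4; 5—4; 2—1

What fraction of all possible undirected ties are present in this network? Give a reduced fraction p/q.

There are 7 edges and 6 nodes, so the maximum possible is C(6,2) = 15.
Density = 7/15.

7/15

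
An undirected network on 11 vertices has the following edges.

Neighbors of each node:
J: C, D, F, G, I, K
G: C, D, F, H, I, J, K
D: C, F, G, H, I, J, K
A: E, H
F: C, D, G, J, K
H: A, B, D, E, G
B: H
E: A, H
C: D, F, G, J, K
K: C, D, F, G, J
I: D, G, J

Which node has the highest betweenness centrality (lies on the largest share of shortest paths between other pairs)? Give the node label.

H

Unnormalized betweenness of each node: A:0, B:0, C:0, D:11, E:0, F:0, G:11, H:23, I:0, J:1, K:0.
H has the largest value, 23, making it the main broker — the node through which the most shortest paths run.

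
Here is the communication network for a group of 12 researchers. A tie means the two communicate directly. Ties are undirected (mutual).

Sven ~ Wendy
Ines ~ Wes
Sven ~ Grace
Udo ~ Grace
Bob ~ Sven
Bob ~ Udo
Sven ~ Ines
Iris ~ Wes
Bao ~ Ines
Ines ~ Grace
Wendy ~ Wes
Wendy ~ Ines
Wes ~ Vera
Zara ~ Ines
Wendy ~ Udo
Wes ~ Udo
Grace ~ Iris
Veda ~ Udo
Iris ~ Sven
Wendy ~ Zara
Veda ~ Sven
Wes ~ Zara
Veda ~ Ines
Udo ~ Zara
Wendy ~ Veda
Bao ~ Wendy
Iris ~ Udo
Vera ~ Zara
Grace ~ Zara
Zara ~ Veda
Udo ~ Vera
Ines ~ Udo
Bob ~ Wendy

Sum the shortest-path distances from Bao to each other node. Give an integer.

22

Distances from Bao: Bob:2, Grace:2, Ines:1, Iris:3, Sven:2, Udo:2, Veda:2, Vera:3, Wendy:1, Wes:2, Zara:2.
Sum = 2 + 2 + 1 + 3 + 2 + 2 + 2 + 3 + 1 + 2 + 2 = 22.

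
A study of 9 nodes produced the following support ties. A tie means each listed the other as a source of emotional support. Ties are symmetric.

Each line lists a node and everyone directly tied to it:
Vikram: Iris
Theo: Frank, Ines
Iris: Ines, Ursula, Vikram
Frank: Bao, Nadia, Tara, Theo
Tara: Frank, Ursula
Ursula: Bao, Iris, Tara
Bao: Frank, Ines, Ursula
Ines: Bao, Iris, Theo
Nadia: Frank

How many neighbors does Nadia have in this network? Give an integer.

Nadia is directly tied to Frank. That is 1 neighbor, so the degree of Nadia is 1.

1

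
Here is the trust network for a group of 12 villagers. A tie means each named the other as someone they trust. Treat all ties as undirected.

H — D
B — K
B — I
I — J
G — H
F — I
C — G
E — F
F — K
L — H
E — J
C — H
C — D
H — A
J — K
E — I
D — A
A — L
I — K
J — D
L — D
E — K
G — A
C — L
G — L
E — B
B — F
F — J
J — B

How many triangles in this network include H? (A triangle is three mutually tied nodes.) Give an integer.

H's neighbors: A, C, D, G, and L.
Neighbor pairs that are themselves tied: H–A–D; H–A–G; H–A–L; H–C–D; H–C–G; H–C–L; H–D–L; H–G–L. Each forms one triangle with H, for 8 in total.

8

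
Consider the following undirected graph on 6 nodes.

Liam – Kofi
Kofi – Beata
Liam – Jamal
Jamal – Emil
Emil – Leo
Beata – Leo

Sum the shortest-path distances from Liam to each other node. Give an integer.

Distances from Liam: Beata:2, Emil:2, Jamal:1, Kofi:1, Leo:3.
Sum = 2 + 2 + 1 + 1 + 3 = 9.

9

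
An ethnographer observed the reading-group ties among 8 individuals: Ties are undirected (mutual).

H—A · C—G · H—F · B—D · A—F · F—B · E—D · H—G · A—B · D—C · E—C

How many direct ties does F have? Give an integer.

F is directly tied to A, B, and H. That is 3 neighbors, so the degree of F is 3.

3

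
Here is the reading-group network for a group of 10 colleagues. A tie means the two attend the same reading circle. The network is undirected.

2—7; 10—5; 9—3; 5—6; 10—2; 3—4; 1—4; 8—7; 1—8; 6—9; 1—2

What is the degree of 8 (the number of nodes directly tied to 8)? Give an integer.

8 is directly tied to 1 and 7. That is 2 neighbors, so the degree of 8 is 2.

2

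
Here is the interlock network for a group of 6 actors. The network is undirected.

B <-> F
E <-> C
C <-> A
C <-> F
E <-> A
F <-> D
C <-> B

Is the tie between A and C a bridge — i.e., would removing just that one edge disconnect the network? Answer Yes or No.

No

Even without that edge, A still reaches C via A – E – C, so the network stays connected. Not a bridge.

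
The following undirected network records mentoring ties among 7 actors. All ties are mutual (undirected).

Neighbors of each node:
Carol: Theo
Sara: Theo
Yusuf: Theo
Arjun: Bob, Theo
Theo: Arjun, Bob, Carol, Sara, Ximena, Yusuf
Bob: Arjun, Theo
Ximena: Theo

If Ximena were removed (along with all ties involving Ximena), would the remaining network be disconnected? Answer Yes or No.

Even without Ximena, every remaining node can still reach every other (the residual graph is connected), so Ximena is not a cut vertex.

No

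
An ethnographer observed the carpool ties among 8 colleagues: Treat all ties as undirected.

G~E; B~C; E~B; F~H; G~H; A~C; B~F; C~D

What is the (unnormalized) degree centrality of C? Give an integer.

C is directly tied to A, B, and D. That is 3 neighbors, so the degree of C is 3.

3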